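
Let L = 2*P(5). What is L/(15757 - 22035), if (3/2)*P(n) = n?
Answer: -10/9417 ≈ -0.0010619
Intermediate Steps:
P(n) = 2*n/3
L = 20/3 (L = 2*((⅔)*5) = 2*(10/3) = 20/3 ≈ 6.6667)
L/(15757 - 22035) = 20/(3*(15757 - 22035)) = (20/3)/(-6278) = (20/3)*(-1/6278) = -10/9417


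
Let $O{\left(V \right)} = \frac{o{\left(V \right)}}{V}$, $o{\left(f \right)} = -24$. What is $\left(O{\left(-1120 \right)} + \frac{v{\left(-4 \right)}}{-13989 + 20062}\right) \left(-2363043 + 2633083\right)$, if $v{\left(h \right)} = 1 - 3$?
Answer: $\frac{242212378}{42511} \approx 5697.6$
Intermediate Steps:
$v{\left(h \right)} = -2$ ($v{\left(h \right)} = 1 - 3 = -2$)
$O{\left(V \right)} = - \frac{24}{V}$
$\left(O{\left(-1120 \right)} + \frac{v{\left(-4 \right)}}{-13989 + 20062}\right) \left(-2363043 + 2633083\right) = \left(- \frac{24}{-1120} - \frac{2}{-13989 + 20062}\right) \left(-2363043 + 2633083\right) = \left(\left(-24\right) \left(- \frac{1}{1120}\right) - \frac{2}{6073}\right) 270040 = \left(\frac{3}{140} - \frac{2}{6073}\right) 270040 = \frac{17939}{850220} \cdot 270040 = \frac{242212378}{42511}$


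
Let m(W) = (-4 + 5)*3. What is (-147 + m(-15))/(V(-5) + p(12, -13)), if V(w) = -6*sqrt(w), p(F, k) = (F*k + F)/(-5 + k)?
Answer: -288/61 - 216*I*sqrt(5)/61 ≈ -4.7213 - 7.9179*I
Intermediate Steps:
p(F, k) = (F + F*k)/(-5 + k)
m(W) = 3 (m(W) = 1*3 = 3)
(-147 + m(-15))/(V(-5) + p(12, -13)) = (-147 + 3)/(-6*I*sqrt(5) + 12*(1 - 13)/(-5 - 13)) = -144/(-6*I*sqrt(5) + 12*(-12)/(-18)) = -144/(-6*I*sqrt(5) + 12*(-1/18)*(-12)) = -144/(-6*I*sqrt(5) + 8) = -144/(8 - 6*I*sqrt(5))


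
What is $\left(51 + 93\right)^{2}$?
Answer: $20736$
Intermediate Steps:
$\left(51 + 93\right)^{2} = 144^{2} = 20736$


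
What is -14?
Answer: -14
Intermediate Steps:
-14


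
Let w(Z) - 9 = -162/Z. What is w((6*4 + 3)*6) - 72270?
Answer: -72262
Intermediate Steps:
w(Z) = 9 - 162/Z
w((6*4 + 3)*6) - 72270 = (9 - 162*1/(6*(6*4 + 3))) - 72270 = (9 - 162*1/(6*(24 + 3))) - 72270 = (9 - 162/(27*6)) - 72270 = (9 - 162/162) - 72270 = (9 - 162*1/162) - 72270 = (9 - 1) - 72270 = 8 - 72270 = -72262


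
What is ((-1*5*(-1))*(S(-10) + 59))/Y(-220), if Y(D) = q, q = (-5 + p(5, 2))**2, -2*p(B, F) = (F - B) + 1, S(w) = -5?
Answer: 135/8 ≈ 16.875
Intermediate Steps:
p(B, F) = -1/2 + B/2 - F/2 (p(B, F) = -((F - B) + 1)/2 = -(1 + F - B)/2 = -1/2 + B/2 - F/2)
q = 16 (q = (-5 + (-1/2 + (1/2)*5 - 1/2*2))**2 = (-5 + (-1/2 + 5/2 - 1))**2 = (-5 + 1)**2 = (-4)**2 = 16)
Y(D) = 16
((-1*5*(-1))*(S(-10) + 59))/Y(-220) = ((-1*5*(-1))*(-5 + 59))/16 = (-5*(-1)*54)*(1/16) = (5*54)*(1/16) = 270*(1/16) = 135/8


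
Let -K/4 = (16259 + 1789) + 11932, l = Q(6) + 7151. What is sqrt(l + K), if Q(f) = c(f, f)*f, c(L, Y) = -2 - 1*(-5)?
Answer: I*sqrt(112751) ≈ 335.78*I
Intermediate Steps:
c(L, Y) = 3 (c(L, Y) = -2 + 5 = 3)
Q(f) = 3*f
l = 7169 (l = 3*6 + 7151 = 18 + 7151 = 7169)
K = -119920 (K = -4*((16259 + 1789) + 11932) = -4*(18048 + 11932) = -4*29980 = -119920)
sqrt(l + K) = sqrt(7169 - 119920) = sqrt(-112751) = I*sqrt(112751)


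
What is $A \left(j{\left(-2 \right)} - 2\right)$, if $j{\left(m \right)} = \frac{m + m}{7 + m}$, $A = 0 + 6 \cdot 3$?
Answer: $- \frac{252}{5} \approx -50.4$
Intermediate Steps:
$A = 18$ ($A = 0 + 18 = 18$)
$j{\left(m \right)} = \frac{2 m}{7 + m}$
$A \left(j{\left(-2 \right)} - 2\right) = 18 \left(2 \left(-2\right) \frac{1}{7 - 2} - 2\right) = 18 \left(2 \left(-2\right) \frac{1}{5} - 2\right) = 18 \left(- \frac{4}{5} - 2\right) = 18 \left(- \frac{14}{5}\right) = - \frac{252}{5}$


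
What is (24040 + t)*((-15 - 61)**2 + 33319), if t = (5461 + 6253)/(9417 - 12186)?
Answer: 2601969523370/2769 ≈ 9.3968e+8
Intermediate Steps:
t = -11714/2769 (t = 11714/(-2769) = 11714*(-1/2769) = -11714/2769 ≈ -4.2304)
(24040 + t)*((-15 - 61)**2 + 33319) = (24040 - 11714/2769)*((-15 - 61)**2 + 33319) = 66555046*((-76)**2 + 33319)/2769 = 66555046*(5776 + 33319)/2769 = (66555046/2769)*39095 = 2601969523370/2769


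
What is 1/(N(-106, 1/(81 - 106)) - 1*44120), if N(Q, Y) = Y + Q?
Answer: -25/1105651 ≈ -2.2611e-5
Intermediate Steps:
N(Q, Y) = Q + Y
1/(N(-106, 1/(81 - 106)) - 1*44120) = 1/((-106 + 1/(81 - 106)) - 1*44120) = 1/((-106 + 1/(-25)) - 44120) = 1/((-106 - 1/25) - 44120) = 1/(-2651/25 - 44120) = 1/(-1105651/25) = -25/1105651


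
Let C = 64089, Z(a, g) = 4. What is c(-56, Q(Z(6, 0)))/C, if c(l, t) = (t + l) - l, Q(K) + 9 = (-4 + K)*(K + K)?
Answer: -1/7121 ≈ -0.00014043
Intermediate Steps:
Q(K) = -9 + 2*K*(-4 + K) (Q(K) = -9 + (-4 + K)*(K + K) = -9 + (-4 + K)*(2*K) = -9 + 2*K*(-4 + K))
c(l, t) = t (c(l, t) = (l + t) - l = t)
c(-56, Q(Z(6, 0)))/C = (-9 - 8*4 + 2*4²)/64089 = (-9 - 32 + 2*16)*(1/64089) = (-9 - 32 + 32)*(1/64089) = -9*1/64089 = -1/7121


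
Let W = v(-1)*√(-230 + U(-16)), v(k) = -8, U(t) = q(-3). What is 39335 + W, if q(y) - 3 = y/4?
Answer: 39335 - 4*I*√911 ≈ 39335.0 - 120.73*I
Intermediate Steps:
q(y) = 3 + y/4
U(t) = 9/4 (U(t) = 3 + (¼)*(-3) = 3 - ¾ = 9/4)
W = -4*I*√911 (W = -8*√(-230 + 9/4) = -4*I*√911 ≈ -120.73*I)
39335 + W = 39335 - 4*I*√911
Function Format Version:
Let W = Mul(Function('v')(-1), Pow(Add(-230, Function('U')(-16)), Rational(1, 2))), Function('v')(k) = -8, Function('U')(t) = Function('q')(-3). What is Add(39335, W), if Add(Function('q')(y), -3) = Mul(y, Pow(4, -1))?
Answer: Add(39335, Mul(-4, I, Pow(911, Rational(1, 2)))) ≈ Add(39335., Mul(-120.73, I))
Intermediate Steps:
Function('q')(y) = Add(3, Mul(Rational(1, 4), y)) (Function('q')(y) = Add(3, Mul(y, Pow(4, -1))) = Add(3, Mul(y, Rational(1, 4))) = Add(3, Mul(Rational(1, 4), y)))
Function('U')(t) = Rational(9, 4) (Function('U')(t) = Add(3, Mul(Rational(1, 4), -3)) = Add(3, Rational(-3, 4)) = Rational(9, 4))
W = Mul(-4, I, Pow(911, Rational(1, 2))) (W = Mul(-8, Pow(Add(-230, Rational(9, 4)), Rational(1, 2))) = Mul(-8, Pow(Rational(-911, 4), Rational(1, 2))) = Mul(-8, Mul(Rational(1, 2), I, Pow(911, Rational(1, 2)))) = Mul(-4, I, Pow(911, Rational(1, 2))) ≈ Mul(-120.73, I))
Add(39335, W) = Add(39335, Mul(-4, I, Pow(911, Rational(1, 2))))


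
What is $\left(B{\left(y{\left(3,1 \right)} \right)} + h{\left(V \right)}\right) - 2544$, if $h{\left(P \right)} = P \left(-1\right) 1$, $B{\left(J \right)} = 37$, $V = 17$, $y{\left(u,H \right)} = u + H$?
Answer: $-2524$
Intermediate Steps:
$y{\left(u,H \right)} = H + u$
$h{\left(P \right)} = - P$ ($h{\left(P \right)} = - P 1 = - P$)
$\left(B{\left(y{\left(3,1 \right)} \right)} + h{\left(V \right)}\right) - 2544 = \left(37 - 17\right) - 2544 = 20 - 2544 = -2524$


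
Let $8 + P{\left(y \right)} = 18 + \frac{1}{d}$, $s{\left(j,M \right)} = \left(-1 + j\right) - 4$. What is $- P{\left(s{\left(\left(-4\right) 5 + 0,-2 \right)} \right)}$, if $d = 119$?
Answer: $- \frac{1191}{119} \approx -10.008$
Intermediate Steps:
$s{\left(j,M \right)} = -5 + j$
$P{\left(y \right)} = \frac{1191}{119}$ ($P{\left(y \right)} = -8 + \left(18 + \frac{1}{119}\right) = -8 + \frac{2143}{119} = \frac{1191}{119}$)
$- P{\left(s{\left(\left(-4\right) 5 + 0,-2 \right)} \right)} = \left(-1\right) \frac{1191}{119} = - \frac{1191}{119}$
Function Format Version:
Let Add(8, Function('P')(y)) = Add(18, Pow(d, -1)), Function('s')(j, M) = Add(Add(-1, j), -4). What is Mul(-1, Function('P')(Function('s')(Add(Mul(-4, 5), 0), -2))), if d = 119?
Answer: Rational(-1191, 119) ≈ -10.008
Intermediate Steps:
Function('s')(j, M) = Add(-5, j)
Function('P')(y) = Rational(1191, 119) (Function('P')(y) = Add(-8, Add(18, Pow(119, -1))) = Add(-8, Add(18, Rational(1, 119))) = Add(-8, Rational(2143, 119)) = Rational(1191, 119))
Mul(-1, Function('P')(Function('s')(Add(Mul(-4, 5), 0), -2))) = Mul(-1, Rational(1191, 119)) = Rational(-1191, 119)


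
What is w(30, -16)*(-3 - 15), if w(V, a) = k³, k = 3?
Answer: -486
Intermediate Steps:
w(V, a) = 27 (w(V, a) = 3³ = 27)
w(30, -16)*(-3 - 15) = 27*(-3 - 15) = 27*(-18) = -486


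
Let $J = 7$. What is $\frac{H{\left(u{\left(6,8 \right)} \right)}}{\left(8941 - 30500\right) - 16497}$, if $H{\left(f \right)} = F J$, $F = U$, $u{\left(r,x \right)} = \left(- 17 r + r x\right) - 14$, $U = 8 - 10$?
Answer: $\frac{7}{19028} \approx 0.00036788$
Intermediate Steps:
$U = -2$
$u{\left(r,x \right)} = -14 - 17 r + r x$
$F = -2$
$H{\left(f \right)} = -14$ ($H{\left(f \right)} = \left(-2\right) 7 = -14$)
$\frac{H{\left(u{\left(6,8 \right)} \right)}}{\left(8941 - 30500\right) - 16497} = - \frac{14}{\left(8941 - 30500\right) - 16497} = - \frac{14}{-21559 - 16497} = - \frac{14}{-38056} = \left(-14\right) \left(- \frac{1}{38056}\right) = \frac{7}{19028}$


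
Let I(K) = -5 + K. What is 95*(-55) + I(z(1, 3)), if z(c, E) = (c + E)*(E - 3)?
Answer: -5230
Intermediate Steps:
z(c, E) = (-3 + E)*(E + c) (z(c, E) = (E + c)*(-3 + E) = (-3 + E)*(E + c))
95*(-55) + I(z(1, 3)) = 95*(-55) + (-5 + (3**2 - 3*3 - 3*1 + 3*1)) = -5225 + (-5 + (9 - 9 - 3 + 3)) = -5225 + (-5 + 0) = -5225 - 5 = -5230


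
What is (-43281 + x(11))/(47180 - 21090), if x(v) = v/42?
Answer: -1817791/1095780 ≈ -1.6589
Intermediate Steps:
x(v) = v/42 (x(v) = v*(1/42) = v/42)
(-43281 + x(11))/(47180 - 21090) = (-43281 + (1/42)*11)/(47180 - 21090) = (-43281 + 11/42)/26090 = -1817791/42*1/26090 = -1817791/1095780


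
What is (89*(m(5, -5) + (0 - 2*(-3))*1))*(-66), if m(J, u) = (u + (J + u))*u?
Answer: -182094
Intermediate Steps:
m(J, u) = u*(J + 2*u) (m(J, u) = (J + 2*u)*u = u*(J + 2*u))
(89*(m(5, -5) + (0 - 2*(-3))*1))*(-66) = (89*(-5*(5 + 2*(-5)) + (0 - 2*(-3))*1))*(-66) = (89*(-5*(5 - 10) + (0 + 6)*1))*(-66) = (89*(-5*(-5) + 6*1))*(-66) = (89*(25 + 6))*(-66) = (89*31)*(-66) = 2759*(-66) = -182094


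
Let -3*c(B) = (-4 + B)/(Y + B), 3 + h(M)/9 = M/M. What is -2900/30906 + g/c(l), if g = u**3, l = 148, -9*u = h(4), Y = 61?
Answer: -1079459/30906 ≈ -34.927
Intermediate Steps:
h(M) = -18 (h(M) = -27 + 9*(M/M) = -27 + 9*1 = -27 + 9 = -18)
u = 2 (u = -1/9*(-18) = 2)
g = 8 (g = 2**3 = 8)
c(B) = -(-4 + B)/(3*(61 + B))
-2900/30906 + g/c(l) = -2900/30906 + 8/(((4 - 1*148)/(3*(61 + 148)))) = -2900*1/30906 + 8/(((1/3)*(4 - 148)/209)) = -1450/15453 + 8/(((1/3)*(1/209)*(-144))) = -1450/15453 + 8/(-48/209) = -1450/15453 + 8*(-209/48) = -1450/15453 - 209/6 = -1079459/30906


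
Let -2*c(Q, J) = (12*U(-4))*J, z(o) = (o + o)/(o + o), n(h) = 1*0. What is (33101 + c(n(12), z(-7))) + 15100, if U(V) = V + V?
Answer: 48249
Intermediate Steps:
U(V) = 2*V
n(h) = 0
z(o) = 1 (z(o) = (2*o)/((2*o)) = (2*o)*(1/(2*o)) = 1)
c(Q, J) = 48*J (c(Q, J) = -12*(2*(-4))*J/2 = -12*(-8)*J/2 = -(-48)*J = 48*J)
(33101 + c(n(12), z(-7))) + 15100 = (33101 + 48*1) + 15100 = (33101 + 48) + 15100 = 33149 + 15100 = 48249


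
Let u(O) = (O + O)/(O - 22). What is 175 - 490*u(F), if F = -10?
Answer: -525/4 ≈ -131.25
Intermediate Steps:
u(O) = 2*O/(-22 + O) (u(O) = (2*O)/(-22 + O) = 2*O/(-22 + O))
175 - 490*u(F) = 175 - 980*(-10)/(-22 - 10) = 175 - 980*(-10)/(-32) = 175 - 980*(-10)*(-1)/32 = 175 - 490*5/8 = 175 - 1225/4 = -525/4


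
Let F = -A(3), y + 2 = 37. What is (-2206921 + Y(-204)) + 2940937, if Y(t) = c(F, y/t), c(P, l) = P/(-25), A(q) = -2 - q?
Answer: 3670079/5 ≈ 7.3402e+5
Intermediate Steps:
y = 35 (y = -2 + 37 = 35)
F = 5 (F = -(-2 - 1*3) = -(-2 - 3) = -1*(-5) = 5)
c(P, l) = -P/25 (c(P, l) = P*(-1/25) = -P/25)
Y(t) = -⅕ (Y(t) = -1/25*5 = -⅕)
(-2206921 + Y(-204)) + 2940937 = (-2206921 - ⅕) + 2940937 = -11034606/5 + 2940937 = 3670079/5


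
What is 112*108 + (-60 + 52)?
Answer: 12088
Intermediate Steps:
112*108 + (-60 + 52) = 12096 - 8 = 12088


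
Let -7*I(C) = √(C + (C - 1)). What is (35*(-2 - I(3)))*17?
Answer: -1190 + 85*√5 ≈ -999.93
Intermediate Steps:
I(C) = -√(-1 + 2*C)/7 (I(C) = -√(C + (C - 1))/7 = -√(C + (-1 + C))/7 = -√(-1 + 2*C)/7)
(35*(-2 - I(3)))*17 = (35*(-2 - (-1)*√(-1 + 2*3)/7))*17 = (35*(-2 - (-1)*√(-1 + 6)/7))*17 = (35*(-2 - (-1)*√5/7))*17 = (35*(-2 + √5/7))*17 = (-70 + 5*√5)*17 = -1190 + 85*√5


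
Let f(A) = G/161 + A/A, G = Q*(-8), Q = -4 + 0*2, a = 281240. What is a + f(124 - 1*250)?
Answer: 45279833/161 ≈ 2.8124e+5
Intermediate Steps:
Q = -4 (Q = -4 + 0 = -4)
G = 32 (G = -4*(-8) = 32)
f(A) = 193/161 (f(A) = 32/161 + A/A = 32*(1/161) + 1 = 32/161 + 1 = 193/161)
a + f(124 - 1*250) = 281240 + 193/161 = 45279833/161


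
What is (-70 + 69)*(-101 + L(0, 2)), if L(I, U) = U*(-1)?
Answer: 103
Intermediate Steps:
L(I, U) = -U
(-70 + 69)*(-101 + L(0, 2)) = (-70 + 69)*(-101 - 1*2) = -(-101 - 2) = -1*(-103) = 103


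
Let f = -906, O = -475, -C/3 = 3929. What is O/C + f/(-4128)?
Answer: 2106637/8109456 ≈ 0.25978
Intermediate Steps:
C = -11787 (C = -3*3929 = -11787)
O/C + f/(-4128) = -475/(-11787) - 906/(-4128) = -475*(-1/11787) - 906*(-1/4128) = 475/11787 + 151/688 = 2106637/8109456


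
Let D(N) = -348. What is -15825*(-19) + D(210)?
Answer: 300327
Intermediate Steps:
-15825*(-19) + D(210) = -15825*(-19) - 348 = 300675 - 348 = 300327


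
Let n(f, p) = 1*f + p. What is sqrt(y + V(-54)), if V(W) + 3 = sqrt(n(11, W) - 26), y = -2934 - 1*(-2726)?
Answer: sqrt(-211 + I*sqrt(69)) ≈ 0.28587 + 14.529*I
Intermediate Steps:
y = -208 (y = -2934 + 2726 = -208)
n(f, p) = f + p
V(W) = -3 + sqrt(-15 + W) (V(W) = -3 + sqrt((11 + W) - 26) = -3 + sqrt(-15 + W))
sqrt(y + V(-54)) = sqrt(-208 + (-3 + sqrt(-15 - 54))) = sqrt(-208 + (-3 + sqrt(-69))) = sqrt(-208 + (-3 + I*sqrt(69))) = sqrt(-211 + I*sqrt(69))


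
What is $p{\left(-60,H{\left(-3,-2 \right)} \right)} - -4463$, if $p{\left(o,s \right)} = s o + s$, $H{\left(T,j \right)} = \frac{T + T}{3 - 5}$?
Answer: $4286$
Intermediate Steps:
$H{\left(T,j \right)} = - T$ ($H{\left(T,j \right)} = \frac{2 T}{-2} = 2 T \left(- \frac{1}{2}\right) = - T$)
$p{\left(o,s \right)} = s + o s$ ($p{\left(o,s \right)} = o s + s = s + o s$)
$p{\left(-60,H{\left(-3,-2 \right)} \right)} - -4463 = \left(-1\right) \left(-3\right) \left(1 - 60\right) - -4463 = 3 \left(-59\right) + 4463 = -177 + 4463 = 4286$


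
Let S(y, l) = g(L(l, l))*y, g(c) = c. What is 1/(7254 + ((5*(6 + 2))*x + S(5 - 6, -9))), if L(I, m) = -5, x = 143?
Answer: 1/12979 ≈ 7.7048e-5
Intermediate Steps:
S(y, l) = -5*y
1/(7254 + ((5*(6 + 2))*x + S(5 - 6, -9))) = 1/(7254 + ((5*(6 + 2))*143 - 5*(5 - 6))) = 1/(7254 + ((5*8)*143 - 5*(-1))) = 1/(7254 + (40*143 + 5)) = 1/(7254 + (5720 + 5)) = 1/(7254 + 5725) = 1/12979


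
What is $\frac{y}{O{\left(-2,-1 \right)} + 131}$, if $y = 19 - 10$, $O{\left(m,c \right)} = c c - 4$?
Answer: $\frac{9}{128} \approx 0.070313$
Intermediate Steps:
$O{\left(m,c \right)} = -4 + c^{2}$ ($O{\left(m,c \right)} = c^{2} - 4 = -4 + c^{2}$)
$y = 9$ ($y = 19 - 10 = 9$)
$\frac{y}{O{\left(-2,-1 \right)} + 131} = \frac{1}{\left(-4 + \left(-1\right)^{2}\right) + 131} \cdot 9 = \frac{1}{\left(-4 + 1\right) + 131} \cdot 9 = \frac{1}{-3 + 131} \cdot 9 = \frac{1}{128} \cdot 9 = \frac{9}{128}$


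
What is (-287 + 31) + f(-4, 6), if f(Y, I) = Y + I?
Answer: -254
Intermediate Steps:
f(Y, I) = I + Y
(-287 + 31) + f(-4, 6) = (-287 + 31) + (6 - 4) = -256 + 2 = -254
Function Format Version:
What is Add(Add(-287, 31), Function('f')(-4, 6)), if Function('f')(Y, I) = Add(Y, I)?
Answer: -254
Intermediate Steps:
Function('f')(Y, I) = Add(I, Y)
Add(Add(-287, 31), Function('f')(-4, 6)) = Add(Add(-287, 31), Add(6, -4)) = Add(-256, 2) = -254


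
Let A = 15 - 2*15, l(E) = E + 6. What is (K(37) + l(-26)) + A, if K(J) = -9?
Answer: -44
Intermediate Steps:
l(E) = 6 + E
A = -15 (A = 15 - 30 = -15)
(K(37) + l(-26)) + A = (-9 + (6 - 26)) - 15 = (-9 - 20) - 15 = -29 - 15 = -44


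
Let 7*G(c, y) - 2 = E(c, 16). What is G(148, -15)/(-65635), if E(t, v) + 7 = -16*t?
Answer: 339/65635 ≈ 0.0051649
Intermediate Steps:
E(t, v) = -7 - 16*t
G(c, y) = -5/7 - 16*c/7 (G(c, y) = 2/7 + (-7 - 16*c)/7 = 2/7 + (-1 - 16*c/7) = -5/7 - 16*c/7)
G(148, -15)/(-65635) = (-5/7 - 16/7*148)/(-65635) = (-5/7 - 2368/7)*(-1/65635) = -339*(-1/65635) = 339/65635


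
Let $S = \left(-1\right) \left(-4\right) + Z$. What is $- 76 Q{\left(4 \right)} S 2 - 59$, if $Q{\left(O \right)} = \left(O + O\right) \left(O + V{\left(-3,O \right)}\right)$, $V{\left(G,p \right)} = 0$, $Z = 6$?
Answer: $-48699$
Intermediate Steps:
$S = 10$ ($S = \left(-1\right) \left(-4\right) + 6 = 4 + 6 = 10$)
$Q{\left(O \right)} = 2 O^{2}$ ($Q{\left(O \right)} = \left(O + O\right) \left(O + 0\right) = 2 O O = 2 O^{2}$)
$- 76 Q{\left(4 \right)} S 2 - 59 = - 76 \cdot 2 \cdot 4^{2} \cdot 10 \cdot 2 - 59 = - 76 \cdot 2 \cdot 16 \cdot 10 \cdot 2 - 59 = - 76 \cdot 32 \cdot 10 \cdot 2 - 59 = - 76 \cdot 320 \cdot 2 - 59 = \left(-76\right) 640 - 59 = -48640 - 59 = -48699$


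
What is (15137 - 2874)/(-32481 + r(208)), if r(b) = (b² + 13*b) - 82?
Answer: 12263/13405 ≈ 0.91481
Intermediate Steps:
r(b) = -82 + b² + 13*b
(15137 - 2874)/(-32481 + r(208)) = (15137 - 2874)/(-32481 + (-82 + 208² + 13*208)) = 12263/(-32481 + (-82 + 43264 + 2704)) = 12263/(-32481 + 45886) = 12263/13405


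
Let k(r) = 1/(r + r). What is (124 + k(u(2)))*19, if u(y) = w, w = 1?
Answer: 4731/2 ≈ 2365.5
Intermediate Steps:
u(y) = 1
k(r) = 1/(2*r)
(124 + k(u(2)))*19 = (124 + (1/2)/1)*19 = (124 + (1/2)*1)*19 = (124 + 1/2)*19 = (249/2)*19 = 4731/2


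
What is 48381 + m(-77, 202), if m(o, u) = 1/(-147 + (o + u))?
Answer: 1064381/22 ≈ 48381.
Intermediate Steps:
m(o, u) = 1/(-147 + o + u)
48381 + m(-77, 202) = 48381 + 1/(-147 - 77 + 202) = 48381 + 1/(-22) = 48381 - 1/22 = 1064381/22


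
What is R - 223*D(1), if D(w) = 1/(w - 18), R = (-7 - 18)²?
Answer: 10848/17 ≈ 638.12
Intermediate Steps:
R = 625 (R = (-25)² = 625)
D(w) = 1/(-18 + w)
R - 223*D(1) = 625 - 223/(-18 + 1) = 625 - 223/(-17) = 625 - 223*(-1/17) = 625 + 223/17 = 10848/17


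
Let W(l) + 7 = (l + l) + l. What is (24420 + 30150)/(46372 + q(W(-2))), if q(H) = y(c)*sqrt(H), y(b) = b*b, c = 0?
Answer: 27285/23186 ≈ 1.1768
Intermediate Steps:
W(l) = -7 + 3*l (W(l) = -7 + ((l + l) + l) = -7 + (2*l + l) = -7 + 3*l)
y(b) = b**2
q(H) = 0 (q(H) = 0**2*sqrt(H) = 0*sqrt(H) = 0)
(24420 + 30150)/(46372 + q(W(-2))) = (24420 + 30150)/(46372 + 0) = 54570/46372 = 54570*(1/46372) = 27285/23186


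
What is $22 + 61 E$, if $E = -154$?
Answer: $-9372$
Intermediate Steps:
$22 + 61 E = 22 + 61 \left(-154\right) = 22 - 9394 = -9372$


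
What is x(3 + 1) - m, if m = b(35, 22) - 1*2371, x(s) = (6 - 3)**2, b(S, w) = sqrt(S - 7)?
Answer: 2380 - 2*sqrt(7) ≈ 2374.7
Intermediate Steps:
b(S, w) = sqrt(-7 + S)
x(s) = 9 (x(s) = 3**2 = 9)
m = -2371 + 2*sqrt(7) (m = sqrt(-7 + 35) - 1*2371 = sqrt(28) - 2371 = 2*sqrt(7) - 2371 = -2371 + 2*sqrt(7) ≈ -2365.7)
x(3 + 1) - m = 9 - (-2371 + 2*sqrt(7)) = 9 + (2371 - 2*sqrt(7)) = 2380 - 2*sqrt(7)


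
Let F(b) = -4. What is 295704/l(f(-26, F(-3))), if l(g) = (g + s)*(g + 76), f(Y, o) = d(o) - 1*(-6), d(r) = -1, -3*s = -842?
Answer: 10952/857 ≈ 12.779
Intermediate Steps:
s = 842/3 (s = -⅓*(-842) = 842/3 ≈ 280.67)
f(Y, o) = 5 (f(Y, o) = -1 - 1*(-6) = -1 + 6 = 5)
l(g) = (76 + g)*(842/3 + g) (l(g) = (g + 842/3)*(g + 76) = (842/3 + g)*(76 + g) = (76 + g)*(842/3 + g))
295704/l(f(-26, F(-3))) = 295704/(63992/3 + 5² + (1070/3)*5) = 295704/(63992/3 + 25 + 5350/3) = 295704/23139 = 295704*(1/23139) = 10952/857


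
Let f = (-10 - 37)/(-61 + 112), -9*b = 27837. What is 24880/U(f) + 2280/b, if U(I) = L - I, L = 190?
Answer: 1300815160/10038847 ≈ 129.58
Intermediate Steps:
b = -3093 (b = -⅑*27837 = -3093)
f = -47/51 ≈ -0.92157
U(I) = 190 - I
24880/U(f) + 2280/b = 24880/(190 - 1*(-47/51)) + 2280/(-3093) = 24880/(190 + 47/51) + 2280*(-1/3093) = 24880/(9737/51) - 760/1031 = 24880*(51/9737) - 760/1031 = 1268880/9737 - 760/1031 = 1300815160/10038847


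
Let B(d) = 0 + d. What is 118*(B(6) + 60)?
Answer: 7788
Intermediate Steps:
B(d) = d
118*(B(6) + 60) = 118*(6 + 60) = 118*66 = 7788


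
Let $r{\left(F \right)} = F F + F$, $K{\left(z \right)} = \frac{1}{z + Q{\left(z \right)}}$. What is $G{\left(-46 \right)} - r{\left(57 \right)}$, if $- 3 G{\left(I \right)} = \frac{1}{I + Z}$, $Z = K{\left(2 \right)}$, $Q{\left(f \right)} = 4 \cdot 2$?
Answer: $- \frac{4552352}{1377} \approx -3306.0$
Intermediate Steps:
$Q{\left(f \right)} = 8$
$K{\left(z \right)} = \frac{1}{8 + z}$ ($K{\left(z \right)} = \frac{1}{z + 8} = \frac{1}{8 + z}$)
$Z = \frac{1}{10}$ ($Z = \frac{1}{8 + 2} = \frac{1}{10} \approx 0.1$)
$r{\left(F \right)} = F + F^{2}$ ($r{\left(F \right)} = F^{2} + F = F + F^{2}$)
$G{\left(I \right)} = - \frac{1}{3 \left(\frac{1}{10} + I\right)}$ ($G{\left(I \right)} = - \frac{1}{3 \left(I + \frac{1}{10}\right)} = - \frac{1}{3 \left(\frac{1}{10} + I\right)}$)
$G{\left(-46 \right)} - r{\left(57 \right)} = - \frac{10}{3 + 30 \left(-46\right)} - 57 \left(1 + 57\right) = - \frac{10}{3 - 1380} - 57 \cdot 58 = - \frac{10}{-1377} - 3306 = \left(-10\right) \left(- \frac{1}{1377}\right) - 3306 = \frac{10}{1377} - 3306 = - \frac{4552352}{1377}$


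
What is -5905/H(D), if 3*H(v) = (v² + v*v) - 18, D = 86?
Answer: -17715/14774 ≈ -1.1991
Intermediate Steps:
H(v) = -6 + 2*v²/3 (H(v) = ((v² + v*v) - 18)/3 = ((v² + v²) - 18)/3 = (2*v² - 18)/3 = (-18 + 2*v²)/3 = -6 + 2*v²/3)
-5905/H(D) = -5905/(-6 + (⅔)*86²) = -5905/(-6 + (⅔)*7396) = -5905/(-6 + 14792/3) = -5905/14774/3 = -5905*3/14774 = -17715/14774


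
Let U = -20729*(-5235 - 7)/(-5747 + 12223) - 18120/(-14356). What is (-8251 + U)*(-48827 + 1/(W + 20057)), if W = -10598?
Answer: -7629931005057623488/18320793423 ≈ -4.1646e+8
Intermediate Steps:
U = 195007582741/11621182 (U = -20729/(6476/(-5242)) - 18120*(-1/14356) = -20729/(6476*(-1/5242)) + 4530/3589 = -20729/(-3238/2621) + 4530/3589 = -20729*(-2621/3238) + 4530/3589 = 54330709/3238 + 4530/3589 = 195007582741/11621182 ≈ 16780.)
(-8251 + U)*(-48827 + 1/(W + 20057)) = (-8251 + 195007582741/11621182)*(-48827 + 1/(-10598 + 20057)) = 99121210059*(-48827 + 1/9459)/11621182 = (99121210059/11621182)*(-461854592/9459) = -7629931005057623488/18320793423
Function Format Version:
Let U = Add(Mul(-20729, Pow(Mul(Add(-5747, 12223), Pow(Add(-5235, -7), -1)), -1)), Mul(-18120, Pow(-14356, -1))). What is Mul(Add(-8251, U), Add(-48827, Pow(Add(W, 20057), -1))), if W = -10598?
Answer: Rational(-7629931005057623488, 18320793423) ≈ -4.1646e+8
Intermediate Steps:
U = Rational(195007582741, 11621182) (U = Add(Mul(-20729, Pow(Mul(6476, Pow(-5242, -1)), -1)), Mul(-18120, Rational(-1, 14356))) = Add(Mul(-20729, Pow(Mul(6476, Rational(-1, 5242)), -1)), Rational(4530, 3589)) = Add(Mul(-20729, Pow(Rational(-3238, 2621), -1)), Rational(4530, 3589)) = Add(Mul(-20729, Rational(-2621, 3238)), Rational(4530, 3589)) = Add(Rational(54330709, 3238), Rational(4530, 3589)) = Rational(195007582741, 11621182) ≈ 16780.)
Mul(Add(-8251, U), Add(-48827, Pow(Add(W, 20057), -1))) = Mul(Add(-8251, Rational(195007582741, 11621182)), Add(-48827, Pow(Add(-10598, 20057), -1))) = Mul(Rational(99121210059, 11621182), Add(-48827, Pow(9459, -1))) = Mul(Rational(99121210059, 11621182), Add(-48827, Rational(1, 9459))) = Mul(Rational(99121210059, 11621182), Rational(-461854592, 9459)) = Rational(-7629931005057623488, 18320793423)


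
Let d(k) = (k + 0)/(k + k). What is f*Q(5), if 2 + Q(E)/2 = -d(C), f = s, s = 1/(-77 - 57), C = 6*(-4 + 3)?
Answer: 5/134 ≈ 0.037313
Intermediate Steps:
C = -6 (C = 6*(-1) = -6)
d(k) = ½ (d(k) = k/((2*k)) = k*(1/(2*k)) = ½)
s = -1/134 (s = 1/(-134) = -1/134 ≈ -0.0074627)
f = -1/134 ≈ -0.0074627
Q(E) = -5 (Q(E) = -4 + 2*(-1*½) = -4 + 2*(-½) = -4 - 1 = -5)
f*Q(5) = -1/134*(-5) = 5/134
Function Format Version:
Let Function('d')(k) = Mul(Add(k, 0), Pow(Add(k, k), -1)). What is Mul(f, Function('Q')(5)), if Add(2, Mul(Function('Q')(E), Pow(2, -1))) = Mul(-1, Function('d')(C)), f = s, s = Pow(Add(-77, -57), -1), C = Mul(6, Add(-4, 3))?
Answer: Rational(5, 134) ≈ 0.037313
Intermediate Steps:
C = -6 (C = Mul(6, -1) = -6)
Function('d')(k) = Rational(1, 2) (Function('d')(k) = Mul(k, Pow(Mul(2, k), -1)) = Mul(k, Mul(Rational(1, 2), Pow(k, -1))) = Rational(1, 2))
s = Rational(-1, 134) (s = Pow(-134, -1) = Rational(-1, 134) ≈ -0.0074627)
f = Rational(-1, 134) ≈ -0.0074627
Function('Q')(E) = -5 (Function('Q')(E) = Add(-4, Mul(2, Mul(-1, Rational(1, 2)))) = Add(-4, Mul(2, Rational(-1, 2))) = Add(-4, -1) = -5)
Mul(f, Function('Q')(5)) = Mul(Rational(-1, 134), -5) = Rational(5, 134)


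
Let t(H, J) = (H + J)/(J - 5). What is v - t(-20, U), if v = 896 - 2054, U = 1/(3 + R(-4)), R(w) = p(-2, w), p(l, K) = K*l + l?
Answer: -51131/44 ≈ -1162.1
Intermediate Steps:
p(l, K) = l + K*l
R(w) = -2 - 2*w (R(w) = -2*(1 + w) = -2 - 2*w)
U = ⅑ (U = 1/(3 + (-2 - 2*(-4))) = 1/(3 + (-2 + 8)) = 1/(3 + 6) = 1/9 = ⅑ ≈ 0.11111)
v = -1158
t(H, J) = (H + J)/(-5 + J)
v - t(-20, U) = -1158 - (-20 + ⅑)/(-5 + ⅑) = -1158 - (-179)/((-44/9)*9) = -1158 - (-9)*(-179)/(44*9) = -1158 - 1*179/44 = -1158 - 179/44 = -51131/44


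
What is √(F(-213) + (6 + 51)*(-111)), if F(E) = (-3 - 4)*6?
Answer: I*√6369 ≈ 79.806*I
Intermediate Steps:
F(E) = -42 (F(E) = -7*6 = -42)
√(F(-213) + (6 + 51)*(-111)) = √(-42 + (6 + 51)*(-111)) = √(-42 + 57*(-111)) = √(-42 - 6327) = √(-6369) = I*√6369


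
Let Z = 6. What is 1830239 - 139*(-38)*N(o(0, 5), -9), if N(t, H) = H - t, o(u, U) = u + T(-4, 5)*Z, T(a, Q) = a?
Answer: 1909469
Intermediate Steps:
o(u, U) = -24 + u (o(u, U) = u - 4*6 = u - 24 = -24 + u)
1830239 - 139*(-38)*N(o(0, 5), -9) = 1830239 - 139*(-38)*(-9 - (-24 + 0)) = 1830239 - (-5282)*(-9 - 1*(-24)) = 1830239 - (-5282)*(-9 + 24) = 1830239 - (-5282)*15 = 1830239 - 1*(-79230) = 1830239 + 79230 = 1909469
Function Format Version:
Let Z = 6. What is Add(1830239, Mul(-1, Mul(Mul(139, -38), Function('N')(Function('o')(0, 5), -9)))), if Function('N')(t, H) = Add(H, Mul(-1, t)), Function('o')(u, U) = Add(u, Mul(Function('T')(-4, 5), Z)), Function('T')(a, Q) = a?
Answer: 1909469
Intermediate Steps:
Function('o')(u, U) = Add(-24, u) (Function('o')(u, U) = Add(u, Mul(-4, 6)) = Add(u, -24) = Add(-24, u))
Add(1830239, Mul(-1, Mul(Mul(139, -38), Function('N')(Function('o')(0, 5), -9)))) = Add(1830239, Mul(-1, Mul(Mul(139, -38), Add(-9, Mul(-1, Add(-24, 0)))))) = Add(1830239, Mul(-1, Mul(-5282, Add(-9, Mul(-1, -24))))) = Add(1830239, Mul(-1, Mul(-5282, Add(-9, 24)))) = Add(1830239, Mul(-1, Mul(-5282, 15))) = Add(1830239, Mul(-1, -79230)) = Add(1830239, 79230) = 1909469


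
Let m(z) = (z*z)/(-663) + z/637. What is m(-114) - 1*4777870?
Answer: -51739768436/10829 ≈ -4.7779e+6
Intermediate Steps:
m(z) = -z²/663 + z/637 (m(z) = z²*(-1/663) + z*(1/637) = -z²/663 + z/637)
m(-114) - 1*4777870 = (1/32487)*(-114)*(51 - 49*(-114)) - 1*4777870 = (1/32487)*(-114)*(51 + 5586) - 4777870 = (1/32487)*(-114)*5637 - 4777870 = -214206/10829 - 4777870 = -51739768436/10829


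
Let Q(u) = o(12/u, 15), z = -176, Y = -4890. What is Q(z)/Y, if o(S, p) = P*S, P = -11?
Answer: -1/6520 ≈ -0.00015337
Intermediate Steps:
o(S, p) = -11*S
Q(u) = -132/u
Q(z)/Y = -132/(-176)/(-4890) = -132*(-1/176)*(-1/4890) = (¾)*(-1/4890) = -1/6520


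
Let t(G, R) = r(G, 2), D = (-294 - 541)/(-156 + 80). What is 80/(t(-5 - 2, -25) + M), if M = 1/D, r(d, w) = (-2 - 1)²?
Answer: 66800/7591 ≈ 8.7999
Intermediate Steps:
r(d, w) = 9 (r(d, w) = (-3)² = 9)
D = 835/76 (D = -835/(-76) = -835*(-1/76) = 835/76 ≈ 10.987)
t(G, R) = 9
M = 76/835 (M = 1/(835/76) = 76/835 ≈ 0.091018)
80/(t(-5 - 2, -25) + M) = 80/(9 + 76/835) = 80/(7591/835) = (835/7591)*80 = 66800/7591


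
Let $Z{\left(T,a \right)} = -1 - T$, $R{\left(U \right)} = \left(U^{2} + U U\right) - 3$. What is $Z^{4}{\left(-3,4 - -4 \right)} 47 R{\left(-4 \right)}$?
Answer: $21808$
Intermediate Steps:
$R{\left(U \right)} = -3 + 2 U^{2}$ ($R{\left(U \right)} = \left(U^{2} + U^{2}\right) - 3 = 2 U^{2} - 3 = -3 + 2 U^{2}$)
$Z^{4}{\left(-3,4 - -4 \right)} 47 R{\left(-4 \right)} = \left(-1 - -3\right)^{4} \cdot 47 \left(-3 + 2 \left(-4\right)^{2}\right) = \left(-1 + 3\right)^{4} \cdot 47 \left(-3 + 2 \cdot 16\right) = 2^{4} \cdot 47 \left(-3 + 32\right) = 16 \cdot 47 \cdot 29 = 16 \cdot 1363 = 21808$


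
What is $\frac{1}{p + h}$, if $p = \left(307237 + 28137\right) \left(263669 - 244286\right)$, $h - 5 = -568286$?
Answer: $\frac{1}{6499985961} \approx 1.5385 \cdot 10^{-10}$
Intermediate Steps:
$h = -568281$ ($h = 5 - 568286 = -568281$)
$p = 6500554242$ ($p = 335374 \cdot 19383 = 6500554242$)
$\frac{1}{p + h} = \frac{1}{6500554242 - 568281} = \frac{1}{6499985961}$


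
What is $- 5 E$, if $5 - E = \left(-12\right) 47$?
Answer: $-2845$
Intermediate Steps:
$E = 569$ ($E = 5 - \left(-12\right) 47 = 5 - -564 = 5 + 564 = 569$)
$- 5 E = \left(-5\right) 569 = -2845$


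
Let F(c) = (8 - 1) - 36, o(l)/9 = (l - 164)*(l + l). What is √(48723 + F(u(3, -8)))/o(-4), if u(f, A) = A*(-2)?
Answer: √48694/12096 ≈ 0.018243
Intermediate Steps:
o(l) = 18*l*(-164 + l) (o(l) = 9*((l - 164)*(l + l)) = 9*((-164 + l)*(2*l)) = 9*(2*l*(-164 + l)) = 18*l*(-164 + l))
u(f, A) = -2*A
F(c) = -29 (F(c) = 7 - 36 = -29)
√(48723 + F(u(3, -8)))/o(-4) = √(48723 - 29)/((18*(-4)*(-164 - 4))) = √48694/((18*(-4)*(-168))) = √48694/12096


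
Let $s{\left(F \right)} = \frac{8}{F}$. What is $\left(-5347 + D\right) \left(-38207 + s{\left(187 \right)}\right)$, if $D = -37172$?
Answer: $\frac{303785541819}{187} \approx 1.6245 \cdot 10^{9}$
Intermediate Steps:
$\left(-5347 + D\right) \left(-38207 + s{\left(187 \right)}\right) = \left(-5347 - 37172\right) \left(-38207 + \frac{8}{187}\right) = - 42519 \left(-38207 + 8 \cdot \frac{1}{187}\right) = - 42519 \left(-38207 + \frac{8}{187}\right) = \left(-42519\right) \left(- \frac{7144701}{187}\right) = \frac{303785541819}{187}$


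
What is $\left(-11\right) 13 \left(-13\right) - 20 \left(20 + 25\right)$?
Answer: $959$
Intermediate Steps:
$\left(-11\right) 13 \left(-13\right) - 20 \left(20 + 25\right) = \left(-143\right) \left(-13\right) - 900 = 1859 - 900 = 959$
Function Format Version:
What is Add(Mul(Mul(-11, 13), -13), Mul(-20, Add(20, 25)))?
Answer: 959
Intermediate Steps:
Add(Mul(Mul(-11, 13), -13), Mul(-20, Add(20, 25))) = Add(Mul(-143, -13), Mul(-20, 45)) = Add(1859, -900) = 959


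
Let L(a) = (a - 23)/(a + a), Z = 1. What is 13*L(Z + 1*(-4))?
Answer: 169/3 ≈ 56.333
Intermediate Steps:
L(a) = (-23 + a)/(2*a) (L(a) = (-23 + a)/((2*a)) = (-23 + a)*(1/(2*a)) = (-23 + a)/(2*a))
13*L(Z + 1*(-4)) = 13*((-23 + (1 + 1*(-4)))/(2*(1 + 1*(-4)))) = 13*((-23 + (1 - 4))/(2*(1 - 4))) = 13*((½)*(-23 - 3)/(-3)) = 13*((½)*(-⅓)*(-26)) = 13*(13/3) = 169/3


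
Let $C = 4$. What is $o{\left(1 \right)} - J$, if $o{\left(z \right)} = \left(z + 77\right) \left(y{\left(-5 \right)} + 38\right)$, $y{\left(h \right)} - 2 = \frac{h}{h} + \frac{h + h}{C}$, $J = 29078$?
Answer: $-26075$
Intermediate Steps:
$y{\left(h \right)} = 3 + \frac{h}{2}$ ($y{\left(h \right)} = 2 + \left(\frac{h}{h} + \frac{h + h}{4}\right) = 2 + \left(1 + 2 h \frac{1}{4}\right) = 2 + \left(1 + \frac{h}{2}\right) = 3 + \frac{h}{2}$)
$o{\left(z \right)} = \frac{5929}{2} + \frac{77 z}{2}$ ($o{\left(z \right)} = \left(z + 77\right) \left(\left(3 + \frac{1}{2} \left(-5\right)\right) + 38\right) = \left(77 + z\right) \left(\left(3 - \frac{5}{2}\right) + 38\right) = \left(77 + z\right) \left(\frac{1}{2} + 38\right) = \left(77 + z\right) \frac{77}{2} = \frac{5929}{2} + \frac{77 z}{2}$)
$o{\left(1 \right)} - J = \left(\frac{5929}{2} + \frac{77}{2} \cdot 1\right) - 29078 = \left(\frac{5929}{2} + \frac{77}{2}\right) - 29078 = 3003 - 29078 = -26075$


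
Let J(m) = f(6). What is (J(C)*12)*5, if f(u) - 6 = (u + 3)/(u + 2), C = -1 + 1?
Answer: 855/2 ≈ 427.50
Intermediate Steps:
C = 0
f(u) = 6 + (3 + u)/(2 + u) (f(u) = 6 + (u + 3)/(u + 2) = 6 + (3 + u)/(2 + u))
J(m) = 57/8 (J(m) = (15 + 7*6)/(2 + 6) = (15 + 42)/8 = (⅛)*57 = 57/8)
(J(C)*12)*5 = ((57/8)*12)*5 = (171/2)*5 = 855/2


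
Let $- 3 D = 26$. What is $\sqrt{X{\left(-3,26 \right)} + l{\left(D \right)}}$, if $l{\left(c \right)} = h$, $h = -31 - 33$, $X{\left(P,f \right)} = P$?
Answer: $i \sqrt{67} \approx 8.1853 i$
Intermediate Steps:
$D = - \frac{26}{3}$ ($D = \left(- \frac{1}{3}\right) 26 = - \frac{26}{3} \approx -8.6667$)
$h = -64$
$l{\left(c \right)} = -64$
$\sqrt{X{\left(-3,26 \right)} + l{\left(D \right)}} = \sqrt{-3 - 64} = \sqrt{-67} = i \sqrt{67}$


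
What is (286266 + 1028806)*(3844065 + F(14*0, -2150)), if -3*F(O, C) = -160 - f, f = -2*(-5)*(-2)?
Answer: 15165850853120/3 ≈ 5.0553e+12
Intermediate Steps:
f = -20 (f = 10*(-2) = -20)
F(O, C) = 140/3 (F(O, C) = -(-160 - 1*(-20))/3 = -(-160 + 20)/3 = -⅓*(-140) = 140/3)
(286266 + 1028806)*(3844065 + F(14*0, -2150)) = (286266 + 1028806)*(3844065 + 140/3) = 1315072*(11532335/3) = 15165850853120/3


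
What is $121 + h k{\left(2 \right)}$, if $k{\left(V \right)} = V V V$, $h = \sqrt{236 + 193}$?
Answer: $121 + 8 \sqrt{429} \approx 286.7$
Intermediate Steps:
$h = \sqrt{429} \approx 20.712$
$k{\left(V \right)} = V^{3}$ ($k{\left(V \right)} = V^{2} V = V^{3}$)
$121 + h k{\left(2 \right)} = 121 + \sqrt{429} \cdot 2^{3} = 121 + \sqrt{429} \cdot 8 = 121 + 8 \sqrt{429}$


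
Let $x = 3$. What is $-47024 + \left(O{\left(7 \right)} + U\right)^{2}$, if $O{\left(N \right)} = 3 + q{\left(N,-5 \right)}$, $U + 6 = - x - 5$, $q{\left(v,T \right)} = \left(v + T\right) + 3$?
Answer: $-46988$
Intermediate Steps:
$q{\left(v,T \right)} = 3 + T + v$ ($q{\left(v,T \right)} = \left(T + v\right) + 3 = 3 + T + v$)
$U = -14$ ($U = -6 - 8 = -14$)
$O{\left(N \right)} = 1 + N$ ($O{\left(N \right)} = 3 + \left(3 - 5 + N\right) = 3 + \left(-2 + N\right) = 1 + N$)
$-47024 + \left(O{\left(7 \right)} + U\right)^{2} = -47024 + \left(\left(1 + 7\right) - 14\right)^{2} = -47024 + \left(8 - 14\right)^{2} = -47024 + \left(-6\right)^{2} = -47024 + 36 = -46988$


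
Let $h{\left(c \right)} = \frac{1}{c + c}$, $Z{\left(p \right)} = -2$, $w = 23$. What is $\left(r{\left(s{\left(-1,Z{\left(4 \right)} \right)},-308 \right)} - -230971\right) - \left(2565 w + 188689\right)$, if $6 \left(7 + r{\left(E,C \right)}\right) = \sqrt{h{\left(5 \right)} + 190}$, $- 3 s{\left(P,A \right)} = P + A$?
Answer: $-16720 + \frac{\sqrt{19010}}{60} \approx -16718.0$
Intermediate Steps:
$h{\left(c \right)} = \frac{1}{2 c}$
$s{\left(P,A \right)} = - \frac{A}{3} - \frac{P}{3}$ ($s{\left(P,A \right)} = - \frac{P + A}{3} = - \frac{A + P}{3} = - \frac{A}{3} - \frac{P}{3}$)
$r{\left(E,C \right)} = -7 + \frac{\sqrt{19010}}{60}$ ($r{\left(E,C \right)} = -7 + \frac{\sqrt{\frac{1}{2 \cdot 5} + 190}}{6} = -7 + \frac{\sqrt{\frac{1}{2} \cdot \frac{1}{5} + 190}}{6} = -7 + \frac{\sqrt{\frac{1}{10} + 190}}{6} = -7 + \frac{\sqrt{\frac{1901}{10}}}{6} = -7 + \frac{\frac{1}{10} \sqrt{19010}}{6} = -7 + \frac{\sqrt{19010}}{60}$)
$\left(r{\left(s{\left(-1,Z{\left(4 \right)} \right)},-308 \right)} - -230971\right) - \left(2565 w + 188689\right) = \left(\left(-7 + \frac{\sqrt{19010}}{60}\right) - -230971\right) - \left(2565 \cdot 23 + 188689\right) = \left(\left(-7 + \frac{\sqrt{19010}}{60}\right) + 230971\right) - \left(58995 + 188689\right) = \left(230964 + \frac{\sqrt{19010}}{60}\right) - 247684 = -16720 + \frac{\sqrt{19010}}{60}$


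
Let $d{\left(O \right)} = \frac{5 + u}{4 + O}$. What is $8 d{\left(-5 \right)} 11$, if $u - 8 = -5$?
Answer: $-704$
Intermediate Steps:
$u = 3$ ($u = 8 - 5 = 3$)
$d{\left(O \right)} = \frac{8}{4 + O}$ ($d{\left(O \right)} = \frac{5 + 3}{4 + O} = \frac{8}{4 + O}$)
$8 d{\left(-5 \right)} 11 = 8 \frac{8}{4 - 5} \cdot 11 = 8 \frac{8}{-1} \cdot 11 = 8 \cdot 8 \left(-1\right) 11 = 8 \left(-8\right) 11 = \left(-64\right) 11 = -704$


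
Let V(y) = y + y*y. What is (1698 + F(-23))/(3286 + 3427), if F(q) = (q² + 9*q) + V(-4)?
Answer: 2032/6713 ≈ 0.30270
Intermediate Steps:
V(y) = y + y²
F(q) = 12 + q² + 9*q (F(q) = (q² + 9*q) - 4*(1 - 4) = (q² + 9*q) - 4*(-3) = (q² + 9*q) + 12 = 12 + q² + 9*q)
(1698 + F(-23))/(3286 + 3427) = (1698 + (12 + (-23)² + 9*(-23)))/(3286 + 3427) = (1698 + (12 + 529 - 207))/6713 = (1698 + 334)*(1/6713) = 2032*(1/6713) = 2032/6713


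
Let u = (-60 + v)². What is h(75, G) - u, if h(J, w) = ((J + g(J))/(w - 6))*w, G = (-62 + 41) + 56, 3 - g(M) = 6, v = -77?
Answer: -541781/29 ≈ -18682.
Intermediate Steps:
g(M) = -3 (g(M) = 3 - 1*6 = 3 - 6 = -3)
G = 35 (G = -21 + 56 = 35)
u = 18769 (u = (-60 - 77)² = (-137)² = 18769)
h(J, w) = w*(-3 + J)/(-6 + w) (h(J, w) = ((J - 3)/(w - 6))*w = ((-3 + J)/(-6 + w))*w = w*(-3 + J)/(-6 + w))
h(75, G) - u = 35*(-3 + 75)/(-6 + 35) - 1*18769 = 35*72/29 - 18769 = 35*(1/29)*72 - 18769 = 2520/29 - 18769 = -541781/29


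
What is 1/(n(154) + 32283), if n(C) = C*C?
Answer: 1/55999 ≈ 1.7857e-5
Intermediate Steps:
n(C) = C²
1/(n(154) + 32283) = 1/(154² + 32283) = 1/(23716 + 32283) = 1/55999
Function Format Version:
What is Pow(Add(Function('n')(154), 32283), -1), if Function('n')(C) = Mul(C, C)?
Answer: Rational(1, 55999) ≈ 1.7857e-5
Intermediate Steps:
Function('n')(C) = Pow(C, 2)
Pow(Add(Function('n')(154), 32283), -1) = Pow(Add(Pow(154, 2), 32283), -1) = Pow(Add(23716, 32283), -1) = Pow(55999, -1) = Rational(1, 55999)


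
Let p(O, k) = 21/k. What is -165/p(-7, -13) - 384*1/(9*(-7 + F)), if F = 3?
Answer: 2369/21 ≈ 112.81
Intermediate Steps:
-165/p(-7, -13) - 384*1/(9*(-7 + F)) = -165/(21/(-13)) - 384*1/(9*(-7 + 3)) = -165/(21*(-1/13)) - 384/(9*(-4)) = -165/(-21/13) - 384/(-36) = -165*(-13/21) - 384*(-1/36) = 715/7 + 32/3 = 2369/21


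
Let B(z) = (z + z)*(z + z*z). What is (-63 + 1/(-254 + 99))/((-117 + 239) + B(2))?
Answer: -4883/11315 ≈ -0.43155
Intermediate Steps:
B(z) = 2*z*(z + z**2) (B(z) = (2*z)*(z + z**2) = 2*z*(z + z**2))
(-63 + 1/(-254 + 99))/((-117 + 239) + B(2)) = (-63 + 1/(-254 + 99))/((-117 + 239) + 2*2**2*(1 + 2)) = (-63 + 1/(-155))/(122 + 2*4*3) = (-63 - 1/155)/(122 + 24) = -9766/155/146 = -9766/155*1/146 = -4883/11315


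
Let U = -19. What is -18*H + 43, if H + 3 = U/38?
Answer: 106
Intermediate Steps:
H = -7/2 (H = -3 - 19/38 = -3 - 19*1/38 = -3 - ½ = -7/2 ≈ -3.5000)
-18*H + 43 = -18*(-7/2) + 43 = 63 + 43 = 106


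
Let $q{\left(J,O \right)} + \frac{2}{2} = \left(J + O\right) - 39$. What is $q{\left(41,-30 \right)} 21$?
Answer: $-609$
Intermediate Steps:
$q{\left(J,O \right)} = -40 + J + O$ ($q{\left(J,O \right)} = -1 - \left(39 - J - O\right) = -1 + \left(-39 + J + O\right) = -40 + J + O$)
$q{\left(41,-30 \right)} 21 = \left(-40 + 41 - 30\right) 21 = \left(-29\right) 21 = -609$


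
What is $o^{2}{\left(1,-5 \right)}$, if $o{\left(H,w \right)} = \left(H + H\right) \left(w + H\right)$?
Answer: $64$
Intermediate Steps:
$o{\left(H,w \right)} = 2 H \left(H + w\right)$
$o^{2}{\left(1,-5 \right)} = \left(2 \cdot 1 \left(1 - 5\right)\right)^{2} = \left(2 \cdot 1 \left(-4\right)\right)^{2} = \left(-8\right)^{2} = 64$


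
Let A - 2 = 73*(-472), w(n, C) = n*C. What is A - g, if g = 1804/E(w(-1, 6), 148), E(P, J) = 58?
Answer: -1000068/29 ≈ -34485.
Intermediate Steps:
w(n, C) = C*n
g = 902/29 (g = 1804/58 = 1804*(1/58) = 902/29 ≈ 31.103)
A = -34454 (A = 2 + 73*(-472) = 2 - 34456 = -34454)
A - g = -34454 - 1*902/29 = -34454 - 902/29 = -1000068/29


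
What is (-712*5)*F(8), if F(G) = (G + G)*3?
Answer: -170880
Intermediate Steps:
F(G) = 6*G (F(G) = (2*G)*3 = 6*G)
(-712*5)*F(8) = (-712*5)*(6*8) = -89*40*48 = -3560*48 = -170880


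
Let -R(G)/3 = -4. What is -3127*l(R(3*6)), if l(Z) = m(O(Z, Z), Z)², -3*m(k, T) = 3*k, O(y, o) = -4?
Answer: -50032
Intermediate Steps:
R(G) = 12 (R(G) = -3*(-4) = 12)
m(k, T) = -k
l(Z) = 16 (l(Z) = (-1*(-4))² = 4² = 16)
-3127*l(R(3*6)) = -3127*16 = -50032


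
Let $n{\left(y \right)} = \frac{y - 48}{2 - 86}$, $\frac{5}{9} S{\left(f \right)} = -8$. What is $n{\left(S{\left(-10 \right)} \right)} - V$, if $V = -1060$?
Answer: $\frac{37126}{35} \approx 1060.7$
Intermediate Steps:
$S{\left(f \right)} = - \frac{72}{5}$ ($S{\left(f \right)} = \frac{9}{5} \left(-8\right) = - \frac{72}{5}$)
$n{\left(y \right)} = \frac{4}{7} - \frac{y}{84}$ ($n{\left(y \right)} = \frac{-48 + y}{-84} = \left(-48 + y\right) \left(- \frac{1}{84}\right) = \frac{4}{7} - \frac{y}{84}$)
$n{\left(S{\left(-10 \right)} \right)} - V = \left(\frac{4}{7} - - \frac{6}{35}\right) - -1060 = \left(\frac{4}{7} + \frac{6}{35}\right) + 1060 = \frac{26}{35} + 1060 = \frac{37126}{35}$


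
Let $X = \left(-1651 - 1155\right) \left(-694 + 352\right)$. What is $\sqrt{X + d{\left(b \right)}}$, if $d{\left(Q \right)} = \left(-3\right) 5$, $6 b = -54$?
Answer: $\sqrt{959637} \approx 979.61$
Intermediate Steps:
$b = -9$ ($b = \frac{1}{6} \left(-54\right) = -9$)
$d{\left(Q \right)} = -15$
$X = 959652$ ($X = \left(-2806\right) \left(-342\right) = 959652$)
$\sqrt{X + d{\left(b \right)}} = \sqrt{959652 - 15} = \sqrt{959637}$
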